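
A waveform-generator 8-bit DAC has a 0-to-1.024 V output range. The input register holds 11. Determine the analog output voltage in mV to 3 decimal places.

LSB = 1.024 V / 2^8 = 4.000 mV.
V_out = 0 + 11 × 0.004 V = 0.044 V.
= 44.000 mV.

44.000 mV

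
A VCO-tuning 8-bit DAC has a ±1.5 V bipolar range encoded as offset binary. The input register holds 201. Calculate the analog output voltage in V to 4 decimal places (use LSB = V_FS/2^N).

LSB = 3 V / 2^8 = 11.719 mV.
V_out = (−1.5) + 201 × 0.0117188 V = 0.855469 V.

0.8555 V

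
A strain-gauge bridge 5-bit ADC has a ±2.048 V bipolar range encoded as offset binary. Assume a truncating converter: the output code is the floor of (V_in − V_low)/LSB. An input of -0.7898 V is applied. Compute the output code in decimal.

Full-scale span = 4.096 V; LSB = 4.096/2^5 = 128.000 mV.
(-0.7898 − (−2.048)) / 0.128 = 9.830 LSBs.
So the output code is 9.

code 9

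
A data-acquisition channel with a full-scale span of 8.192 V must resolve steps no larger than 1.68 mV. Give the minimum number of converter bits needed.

Number of steps required ≥ 8.192 V / 1.68 mV = 4876.19.
Need 2^N ≥ 4876.19; 2^12 = 4096, 2^13 = 8192.
Minimum N = 13.

13 bits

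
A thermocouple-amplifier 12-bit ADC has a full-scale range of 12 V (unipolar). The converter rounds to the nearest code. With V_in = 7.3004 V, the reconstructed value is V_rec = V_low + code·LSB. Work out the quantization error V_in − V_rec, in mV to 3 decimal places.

-0.381 mV

LSB = 12/2^12 = 2.930 mV.
(V_in − V_low)/LSB = (7.3004 − 0)/0.00292969 = 2491.8699 → code 2492 (round).
Reconstructed: 7.3007812 V.
V_in − V_rec = -0.00038125 V = -0.381 mV.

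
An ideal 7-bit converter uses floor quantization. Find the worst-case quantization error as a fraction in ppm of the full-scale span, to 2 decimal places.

7812.50 ppm

Truncating → worst-case error = 1 LSB = V_FS/2^7, so 1e+06/128 = 7812.5 ppm of full scale.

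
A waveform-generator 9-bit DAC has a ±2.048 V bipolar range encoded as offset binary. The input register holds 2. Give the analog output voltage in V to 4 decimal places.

-2.0320 V

LSB = 4.096 V / 2^9 = 8.000 mV.
V_out = (−2.048) + 2 × 0.008 V = -2.032 V.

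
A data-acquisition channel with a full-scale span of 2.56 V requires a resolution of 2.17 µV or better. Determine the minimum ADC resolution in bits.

Number of steps required ≥ 2.56 V / 2.17 µV = 1179723.50.
Need 2^N ≥ 1179723.50; 2^20 = 1048576, 2^21 = 2097152.
Minimum N = 21.

21 bits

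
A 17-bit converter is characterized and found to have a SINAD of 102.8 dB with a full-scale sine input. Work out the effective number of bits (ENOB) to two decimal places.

ENOB = (SINAD − 1.76) / 6.02 = (102.8 − 1.76)/6.02 = 16.784.

16.78 bits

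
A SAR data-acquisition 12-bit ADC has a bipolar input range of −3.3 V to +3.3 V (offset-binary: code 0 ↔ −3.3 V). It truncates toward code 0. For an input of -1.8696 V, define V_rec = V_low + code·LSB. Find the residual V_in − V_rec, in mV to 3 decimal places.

Step size: 6.6 V ÷ 2^12 = 1.611 mV.
(V_in − V_low)/LSB = (-1.8696 − (−3.3))/0.00161133 = 887.7149 → code 887 (floor).
Reconstructed: -1.870752 V.
Difference: 0.00115195 V → 1.152 mV.

1.152 mV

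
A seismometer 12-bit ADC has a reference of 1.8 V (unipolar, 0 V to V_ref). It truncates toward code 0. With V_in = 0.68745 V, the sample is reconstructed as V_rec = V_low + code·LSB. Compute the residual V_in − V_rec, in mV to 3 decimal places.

0.145 mV

Step size: 1.8 V ÷ 2^12 = 439.45 µV.
(V_in − V_low)/LSB = (0.68745 − 0)/0.000439453 = 1564.3307 → code 1564 (floor).
V_rec = 0 + 1564·0.000439453 = 0.68730469 V.
Error = 0.68745 − 0.68730469 = 0.000145312 V = 0.145 mV.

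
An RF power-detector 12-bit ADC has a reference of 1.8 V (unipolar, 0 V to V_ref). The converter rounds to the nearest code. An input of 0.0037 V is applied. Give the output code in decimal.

With 4096 levels over 1.8 V, one step is 439.45 µV.
(V_in − V_low)/LSB = (0.0037 − 0) / 0.000439453 = 8.420.
Round → code 8.

code 8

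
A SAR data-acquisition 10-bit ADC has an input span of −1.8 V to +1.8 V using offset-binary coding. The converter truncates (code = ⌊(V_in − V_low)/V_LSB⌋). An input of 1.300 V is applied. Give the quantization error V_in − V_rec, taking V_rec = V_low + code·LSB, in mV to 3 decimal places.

One LSB is 3.6 V / 1024 = 3.516 mV.
(1.300 − (−1.8))/0.00351563 = 881.7778; ⌊·⌋ gives code 881.
Code 881 maps back to (−1.8) + 881×0.00351563 V = 1.2972656 V.
Difference: 0.00273437 V → 2.734 mV.

2.734 mV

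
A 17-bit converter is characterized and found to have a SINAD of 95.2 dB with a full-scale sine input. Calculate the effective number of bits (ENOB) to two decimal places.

ENOB = (SINAD − 1.76) / 6.02 = (95.2 − 1.76)/6.02 = 15.522.

15.52 bits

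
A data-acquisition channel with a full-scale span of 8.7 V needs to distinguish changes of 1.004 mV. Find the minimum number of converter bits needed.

Number of steps required ≥ 8.7 V / 1.004 mV = 8665.34.
Need 2^N ≥ 8665.34; 2^13 = 8192, 2^14 = 16384.
Minimum N = 14.

14 bits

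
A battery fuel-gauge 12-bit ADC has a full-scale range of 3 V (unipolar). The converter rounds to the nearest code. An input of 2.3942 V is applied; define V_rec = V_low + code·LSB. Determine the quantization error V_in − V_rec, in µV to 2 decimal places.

-87.11 µV

LSB = 3/2^12 = 0.732 mV.
(V_in − V_low)/LSB = (2.3942 − 0)/0.000732422 = 3268.8811 → code 3269 (round).
Reconstructed: 2.3942871 V.
Error = 2.3942 − 2.3942871 = -8.71094e-05 V = -87.11 µV.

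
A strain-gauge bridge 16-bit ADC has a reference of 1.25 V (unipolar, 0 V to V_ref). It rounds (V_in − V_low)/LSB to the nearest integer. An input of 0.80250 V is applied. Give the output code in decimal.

With 65536 levels over 1.25 V, one step is 19.07 µV.
(V_in − V_low)/LSB = (0.80250 − 0) / 1.90735e-05 = 42074.112.
Round → code 42074.

code 42074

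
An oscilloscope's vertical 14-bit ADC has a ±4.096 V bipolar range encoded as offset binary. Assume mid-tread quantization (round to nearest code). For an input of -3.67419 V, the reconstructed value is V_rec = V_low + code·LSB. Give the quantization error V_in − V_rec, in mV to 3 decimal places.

Step size: 8.192 V ÷ 2^14 = 0.500 mV.
(-3.67419 − (−4.096))/0.0005 = 843.6200; round gives code 844.
Code 844 maps back to (−4.096) + 844×0.0005 V = -3.674 V.
Difference: -0.00019 V → -0.190 mV.

-0.190 mV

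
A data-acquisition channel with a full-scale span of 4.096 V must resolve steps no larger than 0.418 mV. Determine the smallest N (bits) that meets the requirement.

Number of steps required ≥ 4.096 V / 0.418 mV = 9799.04.
Need 2^N ≥ 9799.04; 2^13 = 8192, 2^14 = 16384.
Minimum N = 14.

14 bits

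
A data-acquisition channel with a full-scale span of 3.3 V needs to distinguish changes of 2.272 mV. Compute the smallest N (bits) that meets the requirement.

Number of steps required ≥ 3.3 V / 2.272 mV = 1452.46.
Need 2^N ≥ 1452.46; 2^10 = 1024, 2^11 = 2048.
Minimum N = 11.

11 bits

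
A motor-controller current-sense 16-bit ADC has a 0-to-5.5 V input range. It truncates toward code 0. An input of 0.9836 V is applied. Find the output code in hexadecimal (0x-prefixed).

LSB = 5.5 V / 65536 = 83.92 µV.
Input sits at 11720.220 steps above V_low.
So the output code is 11720.
In hexadecimal (0x-prefixed): 0x2DC8.

code 0x2DC8 (decimal 11720)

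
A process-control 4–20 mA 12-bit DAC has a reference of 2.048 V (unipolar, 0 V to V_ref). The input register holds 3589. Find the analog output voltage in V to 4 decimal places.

1.7945 V

LSB = 2.048 V / 2^12 = 0.500 mV.
V_out = 0 + 3589 × 0.0005 V = 1.7945 V.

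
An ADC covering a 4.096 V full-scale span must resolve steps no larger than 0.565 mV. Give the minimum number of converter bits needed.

Number of steps required ≥ 4.096 V / 0.565 mV = 7249.56.
Need 2^N ≥ 7249.56; 2^12 = 4096, 2^13 = 8192.
Minimum N = 13.

13 bits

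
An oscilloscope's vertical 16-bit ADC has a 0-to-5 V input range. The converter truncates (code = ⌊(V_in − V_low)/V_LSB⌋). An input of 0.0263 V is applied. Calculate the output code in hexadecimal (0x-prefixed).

code 0x158 (decimal 344)

With 65536 levels over 5 V, one step is 76.29 µV.
Input sits at 344.719 steps above V_low.
⌊·⌋(344.719) = 344.
In hexadecimal (0x-prefixed): 0x158.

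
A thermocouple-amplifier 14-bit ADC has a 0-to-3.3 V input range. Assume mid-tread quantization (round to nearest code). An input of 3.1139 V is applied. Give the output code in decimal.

Full-scale span = 3.3 V; LSB = 3.3/2^14 = 201.42 µV.
(3.1139 − 0) / 0.000201416 = 15460.042 LSBs.
So the output code is 15460.

code 15460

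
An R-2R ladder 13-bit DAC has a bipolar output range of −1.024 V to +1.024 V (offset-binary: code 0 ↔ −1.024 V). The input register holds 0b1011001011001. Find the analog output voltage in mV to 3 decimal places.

LSB = 2.048 V / 2^13 = 250.00 µV.
Code 0b1011001011001 = 5721 decimal.
V_out = (−1.024) + 5721 × 0.00025 V = 0.40625 V.
= 406.250 mV.

406.250 mV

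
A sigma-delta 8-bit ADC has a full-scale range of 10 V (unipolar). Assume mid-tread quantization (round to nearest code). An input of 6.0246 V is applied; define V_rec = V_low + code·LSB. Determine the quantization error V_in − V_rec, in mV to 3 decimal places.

8.975 mV

LSB = 10/2^8 = 39.062 mV.
Scaled input = 154.2298 LSBs, so code = 154.
V_rec = 0 + 154·0.0390625 = 6.015625 V.
Difference: 0.008975 V → 8.975 mV.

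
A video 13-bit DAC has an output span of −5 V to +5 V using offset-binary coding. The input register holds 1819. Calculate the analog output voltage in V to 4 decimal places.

-2.7795 V

LSB = 10 V / 2^13 = 1.221 mV.
V_out = (−5) + 1819 × 0.0012207 V = -2.77954 V.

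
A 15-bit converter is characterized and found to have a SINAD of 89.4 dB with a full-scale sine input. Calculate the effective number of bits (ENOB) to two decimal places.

14.56 bits

ENOB = (SINAD − 1.76) / 6.02 = (89.4 − 1.76)/6.02 = 14.558.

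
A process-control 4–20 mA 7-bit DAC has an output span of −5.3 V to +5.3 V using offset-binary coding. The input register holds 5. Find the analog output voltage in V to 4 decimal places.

-4.8859 V

LSB = 10.6 V / 2^7 = 82.812 mV.
V_out = (−5.3) + 5 × 0.0828125 V = -4.88594 V.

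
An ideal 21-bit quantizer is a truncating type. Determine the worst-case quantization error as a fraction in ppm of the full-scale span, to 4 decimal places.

0.4768 ppm

Truncating → worst-case error = 1 LSB = V_FS/2^21, so 1e+06/2097152 = 0.476837 ppm of full scale.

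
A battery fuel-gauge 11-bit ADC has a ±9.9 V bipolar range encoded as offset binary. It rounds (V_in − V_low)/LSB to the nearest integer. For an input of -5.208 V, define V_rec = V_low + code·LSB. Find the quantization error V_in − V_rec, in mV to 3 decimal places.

3.035 mV

One LSB is 19.8 V / 2048 = 9.668 mV.
(V_in − V_low)/LSB = (-5.208 − (−9.9))/0.00966797 = 485.3139 → code 485 (round).
Reconstructed: -5.2110352 V.
Error = -5.208 − (−5.2110352) = 0.00303516 V = 3.035 mV.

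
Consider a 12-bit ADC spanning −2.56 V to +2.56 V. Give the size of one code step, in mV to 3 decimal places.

Full-scale span = 5.12 V.
LSB = 5.12 / 2^12 = 5.12 / 4096 = 0.00125 V = 1.250 mV.

1.250 mV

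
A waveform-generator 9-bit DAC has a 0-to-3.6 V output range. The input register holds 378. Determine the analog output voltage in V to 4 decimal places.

LSB = 3.6 V / 2^9 = 7.031 mV.
V_out = 0 + 378 × 0.00703125 V = 2.65781 V.

2.6578 V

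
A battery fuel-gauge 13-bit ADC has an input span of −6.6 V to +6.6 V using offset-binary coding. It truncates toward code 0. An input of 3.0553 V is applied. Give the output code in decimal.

Full-scale span = 13.2 V; LSB = 13.2/2^13 = 1.611 mV.
(V_in − V_low)/LSB = (3.0553 − (−6.6)) / 0.00161133 = 5992.138.
So the output code is 5992.

code 5992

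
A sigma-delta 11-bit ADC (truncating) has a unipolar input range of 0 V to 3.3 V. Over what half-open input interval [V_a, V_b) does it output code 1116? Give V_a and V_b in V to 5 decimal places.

[1.79824 V, 1.79985 V)

LSB = 3.3/2^11 = 1.611 mV.
V_a = V_low + 1116·LSB = 1.79824 V; V_b = V_low + 1117·LSB = 1.79985 V.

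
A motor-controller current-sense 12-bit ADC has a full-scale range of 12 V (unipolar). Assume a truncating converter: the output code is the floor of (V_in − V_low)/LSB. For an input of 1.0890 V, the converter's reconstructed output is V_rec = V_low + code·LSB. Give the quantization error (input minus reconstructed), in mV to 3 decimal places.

LSB = 12/2^12 = 2.930 mV.
(V_in − V_low)/LSB = (1.0890 − 0)/0.00292969 = 371.7120 → code 371 (floor).
V_rec = 0 + 371·0.00292969 = 1.0869141 V.
Error = 1.0890 − 1.0869141 = 0.00208594 V = 2.086 mV.

2.086 mV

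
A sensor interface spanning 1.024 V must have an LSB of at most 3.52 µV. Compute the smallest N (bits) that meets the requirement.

19 bits

Number of steps required ≥ 1.024 V / 3.52 µV = 290909.09.
Need 2^N ≥ 290909.09; 2^18 = 262144, 2^19 = 524288.
Minimum N = 19.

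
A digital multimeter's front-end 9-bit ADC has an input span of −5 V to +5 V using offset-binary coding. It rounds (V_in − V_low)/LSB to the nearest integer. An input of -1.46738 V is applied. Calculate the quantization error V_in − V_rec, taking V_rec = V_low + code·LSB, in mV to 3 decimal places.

LSB = 10/2^9 = 19.531 mV.
(-1.46738 − (−5))/0.0195312 = 180.8701; round gives code 181.
Code 181 maps back to (−5) + 181×0.0195312 V = -1.4648438 V.
V_in − V_rec = -0.00253625 V = -2.536 mV.

-2.536 mV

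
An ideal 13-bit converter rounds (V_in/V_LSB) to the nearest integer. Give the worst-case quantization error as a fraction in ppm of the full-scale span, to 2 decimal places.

Rounding → worst-case error = ½ LSB = V_FS/2^14, so 1e+06/16384 = 61.0352 ppm of full scale.

61.04 ppm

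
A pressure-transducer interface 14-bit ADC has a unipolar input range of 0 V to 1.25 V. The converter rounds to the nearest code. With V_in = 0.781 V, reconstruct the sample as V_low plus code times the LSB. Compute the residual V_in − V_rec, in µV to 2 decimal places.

One LSB is 1.25 V / 16384 = 76.29 µV.
Scaled input = 10236.7232 LSBs, so code = 10237.
Reconstructed: 0.78102112 V.
Error = 0.781 − 0.78102112 = -2.11182e-05 V = -21.12 µV.

-21.12 µV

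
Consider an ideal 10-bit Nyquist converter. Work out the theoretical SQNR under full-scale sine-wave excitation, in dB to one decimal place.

62.0 dB

SNR ≈ 6.02·N + 1.76 dB = 6.02·10 + 1.76 = 61.96 dB.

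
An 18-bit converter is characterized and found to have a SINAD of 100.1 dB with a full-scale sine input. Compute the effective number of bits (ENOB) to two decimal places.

ENOB = (SINAD − 1.76) / 6.02 = (100.1 − 1.76)/6.02 = 16.336.

16.34 bits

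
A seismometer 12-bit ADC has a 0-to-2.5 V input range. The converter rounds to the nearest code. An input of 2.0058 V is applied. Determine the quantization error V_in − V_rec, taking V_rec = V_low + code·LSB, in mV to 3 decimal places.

0.185 mV

Step size: 2.5 V ÷ 2^12 = 0.610 mV.
(2.0058 − 0)/0.000610352 = 3286.3027; round gives code 3286.
V_rec = 0 + 3286·0.000610352 = 2.0056152 V.
Error = 2.0058 − 2.0056152 = 0.000184766 V = 0.185 mV.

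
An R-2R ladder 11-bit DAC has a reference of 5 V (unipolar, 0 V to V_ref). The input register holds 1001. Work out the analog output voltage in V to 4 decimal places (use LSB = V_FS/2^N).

2.4438 V

LSB = 5 V / 2^11 = 2.441 mV.
V_out = 0 + 1001 × 0.00244141 V = 2.44385 V.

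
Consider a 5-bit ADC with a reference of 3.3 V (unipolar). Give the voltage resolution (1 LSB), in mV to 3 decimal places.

Full-scale span = 3.3 V.
LSB = 3.3 / 2^5 = 3.3 / 32 = 0.103125 V = 103.125 mV.

103.125 mV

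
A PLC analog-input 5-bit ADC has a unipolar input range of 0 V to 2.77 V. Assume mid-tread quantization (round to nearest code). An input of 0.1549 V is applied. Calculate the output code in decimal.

code 2

LSB = 2.77 V / 32 = 86.562 mV.
Input sits at 1.789 steps above V_low.
Round → code 2.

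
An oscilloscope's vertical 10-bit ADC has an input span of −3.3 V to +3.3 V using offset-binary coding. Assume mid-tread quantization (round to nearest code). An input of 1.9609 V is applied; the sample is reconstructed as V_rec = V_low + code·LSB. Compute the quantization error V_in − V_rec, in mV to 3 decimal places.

Step size: 6.6 V ÷ 2^10 = 6.445 mV.
(1.9609 − (−3.3))/0.00644531 = 816.2366; round gives code 816.
Reconstructed: 1.959375 V.
V_in − V_rec = 0.001525 V = 1.525 mV.

1.525 mV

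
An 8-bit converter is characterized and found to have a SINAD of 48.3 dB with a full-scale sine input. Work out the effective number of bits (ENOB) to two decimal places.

7.73 bits

ENOB = (SINAD − 1.76) / 6.02 = (48.3 − 1.76)/6.02 = 7.731.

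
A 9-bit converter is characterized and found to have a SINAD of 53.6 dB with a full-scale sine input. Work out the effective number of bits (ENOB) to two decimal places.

8.61 bits

ENOB = (SINAD − 1.76) / 6.02 = (53.6 − 1.76)/6.02 = 8.611.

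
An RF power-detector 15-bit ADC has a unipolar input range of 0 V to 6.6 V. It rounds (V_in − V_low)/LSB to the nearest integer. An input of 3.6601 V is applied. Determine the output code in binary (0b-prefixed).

LSB = 6.6 V / 32768 = 201.42 µV.
Input sits at 18171.842 steps above V_low.
So the output code is 18172.
In binary (0b-prefixed): 0b100011011111100.

code 0b100011011111100 (decimal 18172)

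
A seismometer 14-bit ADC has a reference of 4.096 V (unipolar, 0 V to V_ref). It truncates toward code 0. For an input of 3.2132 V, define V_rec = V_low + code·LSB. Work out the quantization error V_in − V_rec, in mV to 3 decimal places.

0.200 mV

One LSB is 4.096 V / 16384 = 250.00 µV.
(V_in − V_low)/LSB = (3.2132 − 0)/0.00025 = 12852.8000 → code 12852 (floor).
Reconstructed: 3.213 V.
Difference: 0.0002 V → 0.200 mV.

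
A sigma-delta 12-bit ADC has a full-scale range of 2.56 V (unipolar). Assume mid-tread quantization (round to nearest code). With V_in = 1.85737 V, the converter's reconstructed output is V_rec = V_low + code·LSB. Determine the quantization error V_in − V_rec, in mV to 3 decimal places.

LSB = 2.56/2^12 = 0.625 mV.
(1.85737 − 0)/0.000625 = 2971.7920; round gives code 2972.
Reconstructed: 1.8575 V.
V_in − V_rec = -0.00013 V = -0.130 mV.

-0.130 mV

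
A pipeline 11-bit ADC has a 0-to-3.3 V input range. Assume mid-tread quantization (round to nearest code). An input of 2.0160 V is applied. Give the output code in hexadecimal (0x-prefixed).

code 0x4E3 (decimal 1251)

With 2048 levels over 3.3 V, one step is 1.611 mV.
(2.0160 − 0) / 0.00161133 = 1251.142 LSBs.
round(1251.142) = 1251.
In hexadecimal (0x-prefixed): 0x4E3.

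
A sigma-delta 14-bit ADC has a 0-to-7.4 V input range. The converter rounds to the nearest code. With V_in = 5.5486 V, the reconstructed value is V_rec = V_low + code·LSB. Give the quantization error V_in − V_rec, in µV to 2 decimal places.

-45.02 µV

One LSB is 7.4 V / 16384 = 451.66 µV.
(V_in − V_low)/LSB = (5.5486 − 0)/0.00045166 = 12284.9003 → code 12285 (round).
Reconstructed: 5.548645 V.
V_in − V_rec = -4.50195e-05 V = -45.02 µV.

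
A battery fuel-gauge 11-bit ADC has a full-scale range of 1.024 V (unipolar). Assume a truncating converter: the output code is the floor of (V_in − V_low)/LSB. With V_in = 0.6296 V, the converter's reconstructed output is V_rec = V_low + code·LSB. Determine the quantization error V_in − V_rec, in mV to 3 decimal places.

One LSB is 1.024 V / 2048 = 0.500 mV.
(0.6296 − 0)/0.0005 = 1259.2000; ⌊·⌋ gives code 1259.
Reconstructed: 0.6295 V.
Error = 0.6296 − 0.6295 = 0.0001 V = 0.100 mV.

0.100 mV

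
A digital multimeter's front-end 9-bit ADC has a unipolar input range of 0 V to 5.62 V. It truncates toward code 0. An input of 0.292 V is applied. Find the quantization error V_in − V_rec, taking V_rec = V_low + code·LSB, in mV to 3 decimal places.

6.609 mV

LSB = 5.62/2^9 = 10.977 mV.
(0.292 − 0)/0.0109766 = 26.6021; ⌊·⌋ gives code 26.
V_rec = 0 + 26·0.0109766 = 0.28539063 V.
Difference: 0.00660937 V → 6.609 mV.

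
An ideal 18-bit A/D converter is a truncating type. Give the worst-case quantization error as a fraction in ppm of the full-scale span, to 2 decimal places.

3.81 ppm

Truncating → worst-case error = 1 LSB = V_FS/2^18, so 1e+06/262144 = 3.8147 ppm of full scale.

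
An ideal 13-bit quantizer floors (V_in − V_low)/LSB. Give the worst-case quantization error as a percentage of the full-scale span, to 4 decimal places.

Truncating → worst-case error = 1 LSB = V_FS/2^13, so 100/8192 = 0.012207 % of full scale.

0.0122 %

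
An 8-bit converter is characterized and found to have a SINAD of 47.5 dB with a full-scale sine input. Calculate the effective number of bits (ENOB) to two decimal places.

ENOB = (SINAD − 1.76) / 6.02 = (47.5 − 1.76)/6.02 = 7.598.

7.60 bits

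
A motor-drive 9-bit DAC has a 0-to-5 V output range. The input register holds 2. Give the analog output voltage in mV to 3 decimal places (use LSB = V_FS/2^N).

19.531 mV

LSB = 5 V / 2^9 = 9.766 mV.
V_out = 0 + 2 × 0.00976562 V = 0.0195312 V.
= 19.531 mV.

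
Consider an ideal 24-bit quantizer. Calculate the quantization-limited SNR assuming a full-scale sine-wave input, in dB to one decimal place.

SNR ≈ 6.02·N + 1.76 dB = 6.02·24 + 1.76 = 146.24 dB.

146.2 dB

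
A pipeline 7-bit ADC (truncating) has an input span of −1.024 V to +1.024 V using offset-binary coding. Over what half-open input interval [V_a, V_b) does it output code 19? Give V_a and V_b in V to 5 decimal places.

[-0.72000 V, -0.70400 V)

LSB = 2.048/2^7 = 16.000 mV.
V_a = V_low + 19·LSB = -0.72 V; V_b = V_low + 20·LSB = -0.704 V.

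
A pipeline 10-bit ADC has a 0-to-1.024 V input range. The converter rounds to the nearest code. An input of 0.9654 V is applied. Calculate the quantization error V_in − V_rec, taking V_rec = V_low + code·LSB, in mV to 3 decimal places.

Step size: 1.024 V ÷ 2^10 = 1.000 mV.
(0.9654 − 0)/0.001 = 965.4000; round gives code 965.
Reconstructed: 0.965 V.
V_in − V_rec = 0.0004 V = 0.400 mV.

0.400 mV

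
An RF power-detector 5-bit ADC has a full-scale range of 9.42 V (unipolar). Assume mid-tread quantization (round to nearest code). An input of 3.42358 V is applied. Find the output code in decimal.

With 32 levels over 9.42 V, one step is 294.375 mV.
(3.42358 − 0) / 0.294375 = 11.630 LSBs.
round(11.630) = 12.

code 12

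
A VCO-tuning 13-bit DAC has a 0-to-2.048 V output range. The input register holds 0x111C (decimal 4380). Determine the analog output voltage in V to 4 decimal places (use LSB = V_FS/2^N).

LSB = 2.048 V / 2^13 = 250.00 µV.
Code 0x111C = 4380 decimal.
V_out = 0 + 4380 × 0.00025 V = 1.095 V.

1.0950 V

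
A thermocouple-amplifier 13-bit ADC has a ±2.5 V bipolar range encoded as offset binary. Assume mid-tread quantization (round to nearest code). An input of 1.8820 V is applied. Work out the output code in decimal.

code 7179

LSB = 5 V / 8192 = 0.610 mV.
(V_in − V_low)/LSB = (1.8820 − (−2.5)) / 0.000610352 = 7179.469.
round(7179.469) = 7179.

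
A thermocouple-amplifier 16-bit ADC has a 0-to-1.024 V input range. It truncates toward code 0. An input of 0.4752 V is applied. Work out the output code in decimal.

Full-scale span = 1.024 V; LSB = 1.024/2^16 = 15.62 µV.
(0.4752 − 0) / 1.5625e-05 = 30412.800 LSBs.
So the output code is 30412.

code 30412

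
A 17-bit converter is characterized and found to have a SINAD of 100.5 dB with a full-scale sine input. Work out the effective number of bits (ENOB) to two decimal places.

ENOB = (SINAD − 1.76) / 6.02 = (100.5 − 1.76)/6.02 = 16.402.

16.40 bits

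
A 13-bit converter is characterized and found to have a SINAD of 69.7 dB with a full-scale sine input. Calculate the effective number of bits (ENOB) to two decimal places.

ENOB = (SINAD − 1.76) / 6.02 = (69.7 − 1.76)/6.02 = 11.286.

11.29 bits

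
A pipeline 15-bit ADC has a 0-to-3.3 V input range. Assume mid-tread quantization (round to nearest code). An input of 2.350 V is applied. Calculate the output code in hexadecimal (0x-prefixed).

code 0x5B27 (decimal 23335)

Full-scale span = 3.3 V; LSB = 3.3/2^15 = 100.71 µV.
(V_in − V_low)/LSB = (2.350 − 0) / 0.000100708 = 23334.788.
round(23334.788) = 23335.
In hexadecimal (0x-prefixed): 0x5B27.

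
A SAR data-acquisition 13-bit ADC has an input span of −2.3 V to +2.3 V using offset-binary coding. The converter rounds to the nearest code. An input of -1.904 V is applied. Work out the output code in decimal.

code 705

Full-scale span = 4.6 V; LSB = 4.6/2^13 = 0.562 mV.
(-1.904 − (−2.3)) / 0.000561523 = 705.224 LSBs.
Round → code 705.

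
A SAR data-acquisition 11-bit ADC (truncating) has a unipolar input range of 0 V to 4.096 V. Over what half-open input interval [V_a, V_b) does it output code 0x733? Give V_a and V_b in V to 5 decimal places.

[3.68600 V, 3.68800 V)

LSB = 4.096/2^11 = 2.000 mV.
Code 0x733 = 1843 decimal.
V_a = V_low + 1843·LSB = 3.686 V; V_b = V_low + 1844·LSB = 3.688 V.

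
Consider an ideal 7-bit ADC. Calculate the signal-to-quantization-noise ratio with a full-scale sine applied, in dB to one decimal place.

SNR ≈ 6.02·N + 1.76 dB = 6.02·7 + 1.76 = 43.90 dB.

43.9 dB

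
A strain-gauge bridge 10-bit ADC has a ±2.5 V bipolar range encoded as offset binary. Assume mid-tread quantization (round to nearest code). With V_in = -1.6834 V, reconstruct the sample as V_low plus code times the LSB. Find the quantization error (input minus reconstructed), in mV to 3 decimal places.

1.170 mV

Step size: 5 V ÷ 2^10 = 4.883 mV.
Scaled input = 167.2397 LSBs, so code = 167.
Reconstructed: -1.6845703 V.
Difference: 0.00117031 V → 1.170 mV.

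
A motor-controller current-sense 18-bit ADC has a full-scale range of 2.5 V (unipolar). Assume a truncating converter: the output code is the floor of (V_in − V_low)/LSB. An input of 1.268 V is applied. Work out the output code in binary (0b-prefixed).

Full-scale span = 2.5 V; LSB = 2.5/2^18 = 9.54 µV.
(V_in − V_low)/LSB = (1.268 − 0) / 9.53674e-06 = 132959.437.
⌊·⌋(132959.437) = 132959.
In binary (0b-prefixed): 0b100000011101011111.

code 0b100000011101011111 (decimal 132959)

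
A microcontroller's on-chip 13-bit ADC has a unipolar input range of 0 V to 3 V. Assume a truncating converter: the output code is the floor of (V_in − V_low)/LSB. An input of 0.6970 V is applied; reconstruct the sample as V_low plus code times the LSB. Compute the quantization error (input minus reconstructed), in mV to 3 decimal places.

0.101 mV

One LSB is 3 V / 8192 = 366.21 µV.
(V_in − V_low)/LSB = (0.6970 − 0)/0.000366211 = 1903.2747 → code 1903 (floor).
V_rec = 0 + 1903·0.000366211 = 0.69689941 V.
Difference: 0.000100586 V → 0.101 mV.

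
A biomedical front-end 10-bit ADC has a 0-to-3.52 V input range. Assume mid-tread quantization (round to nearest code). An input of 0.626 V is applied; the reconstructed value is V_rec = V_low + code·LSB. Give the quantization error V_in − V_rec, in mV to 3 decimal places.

0.375 mV

LSB = 3.52/2^10 = 3.438 mV.
(V_in − V_low)/LSB = (0.626 − 0)/0.0034375 = 182.1091 → code 182 (round).
Reconstructed: 0.625625 V.
Error = 0.626 − 0.625625 = 0.000375 V = 0.375 mV.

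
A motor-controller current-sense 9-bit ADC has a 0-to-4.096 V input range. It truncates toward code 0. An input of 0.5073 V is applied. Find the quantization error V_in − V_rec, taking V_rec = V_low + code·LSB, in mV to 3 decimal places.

3.300 mV

Step size: 4.096 V ÷ 2^9 = 8.000 mV.
Scaled input = 63.4125 LSBs, so code = 63.
V_rec = 0 + 63·0.008 = 0.504 V.
V_in − V_rec = 0.0033 V = 3.300 mV.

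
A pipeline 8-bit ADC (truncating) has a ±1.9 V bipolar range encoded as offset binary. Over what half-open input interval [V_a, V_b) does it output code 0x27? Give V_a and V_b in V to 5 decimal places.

[-1.32109 V, -1.30625 V)

LSB = 3.8/2^8 = 14.844 mV.
Code 0x27 = 39 decimal.
V_a = V_low + 39·LSB = -1.32109 V; V_b = V_low + 40·LSB = -1.30625 V.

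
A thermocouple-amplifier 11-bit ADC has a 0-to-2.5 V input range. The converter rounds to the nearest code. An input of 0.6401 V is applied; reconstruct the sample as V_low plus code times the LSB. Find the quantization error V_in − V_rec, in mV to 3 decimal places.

Step size: 2.5 V ÷ 2^11 = 1.221 mV.
Scaled input = 524.3699 LSBs, so code = 524.
Code 524 maps back to 0 + 524×0.0012207 V = 0.63964844 V.
Difference: 0.000451562 V → 0.452 mV.

0.452 mV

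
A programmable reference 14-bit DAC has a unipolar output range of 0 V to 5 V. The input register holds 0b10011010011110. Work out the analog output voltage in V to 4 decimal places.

3.0170 V

LSB = 5 V / 2^14 = 305.18 µV.
Code 0b10011010011110 = 9886 decimal.
V_out = 0 + 9886 × 0.000305176 V = 3.01697 V.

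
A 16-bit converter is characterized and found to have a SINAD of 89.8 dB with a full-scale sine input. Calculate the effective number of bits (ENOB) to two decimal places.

ENOB = (SINAD − 1.76) / 6.02 = (89.8 − 1.76)/6.02 = 14.625.

14.62 bits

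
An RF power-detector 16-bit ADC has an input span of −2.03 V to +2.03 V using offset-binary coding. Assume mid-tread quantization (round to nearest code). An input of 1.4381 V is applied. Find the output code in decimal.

LSB = 4.06 V / 65536 = 61.95 µV.
(V_in − V_low)/LSB = (1.4381 − (−2.03)) / 6.19507e-05 = 55981.626.
round(55981.626) = 55982.

code 55982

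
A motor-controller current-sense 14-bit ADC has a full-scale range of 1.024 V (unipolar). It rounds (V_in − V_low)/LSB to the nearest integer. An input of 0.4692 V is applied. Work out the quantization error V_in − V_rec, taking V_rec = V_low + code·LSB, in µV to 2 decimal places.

12.50 µV

LSB = 1.024/2^14 = 62.50 µV.
(V_in − V_low)/LSB = (0.4692 − 0)/6.25e-05 = 7507.2000 → code 7507 (round).
Code 7507 maps back to 0 + 7507×6.25e-05 V = 0.4691875 V.
Difference: 1.25e-05 V → 12.50 µV.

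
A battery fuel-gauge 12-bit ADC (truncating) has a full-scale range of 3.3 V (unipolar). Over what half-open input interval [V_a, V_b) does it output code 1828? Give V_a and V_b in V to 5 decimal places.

LSB = 3.3/2^12 = 0.806 mV.
V_a = V_low + 1828·LSB = 1.47275 V; V_b = V_low + 1829·LSB = 1.47356 V.

[1.47275 V, 1.47356 V)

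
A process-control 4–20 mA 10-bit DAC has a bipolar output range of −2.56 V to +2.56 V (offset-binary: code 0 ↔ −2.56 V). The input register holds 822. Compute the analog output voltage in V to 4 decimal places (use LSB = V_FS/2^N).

1.5500 V

LSB = 5.12 V / 2^10 = 5.000 mV.
V_out = (−2.56) + 822 × 0.005 V = 1.55 V.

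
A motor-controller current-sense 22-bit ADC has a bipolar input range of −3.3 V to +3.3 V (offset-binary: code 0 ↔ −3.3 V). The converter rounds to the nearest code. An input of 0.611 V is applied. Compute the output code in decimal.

code 2485443

With 4194304 levels over 6.6 V, one step is 1.57 µV.
(V_in − V_low)/LSB = (0.611 − (−3.3)) / 1.57356e-06 = 2485442.870.
Round → code 2485443.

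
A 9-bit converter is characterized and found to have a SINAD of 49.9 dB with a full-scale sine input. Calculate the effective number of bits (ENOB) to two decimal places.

ENOB = (SINAD − 1.76) / 6.02 = (49.9 − 1.76)/6.02 = 7.997.

8.00 bits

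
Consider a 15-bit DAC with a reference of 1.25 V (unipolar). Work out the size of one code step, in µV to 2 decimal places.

Full-scale span = 1.25 V.
LSB = 1.25 / 2^15 = 1.25 / 32768 = 3.8147e-05 V = 38.15 µV.

38.15 µV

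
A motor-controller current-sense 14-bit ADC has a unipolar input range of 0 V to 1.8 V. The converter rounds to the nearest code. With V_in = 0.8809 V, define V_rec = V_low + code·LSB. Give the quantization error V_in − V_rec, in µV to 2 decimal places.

16.21 µV

One LSB is 1.8 V / 16384 = 109.86 µV.
Scaled input = 8018.1476 LSBs, so code = 8018.
Reconstructed: 0.88088379 V.
Error = 0.8809 − 0.88088379 = 1.62109e-05 V = 16.21 µV.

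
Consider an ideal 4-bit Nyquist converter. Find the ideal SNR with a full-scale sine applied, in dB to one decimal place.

25.8 dB

SNR ≈ 6.02·N + 1.76 dB = 6.02·4 + 1.76 = 25.84 dB.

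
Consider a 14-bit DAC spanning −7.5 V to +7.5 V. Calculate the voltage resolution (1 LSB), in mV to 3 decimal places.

Full-scale span = 15 V.
LSB = 15 / 2^14 = 15 / 16384 = 0.000915527 V = 0.916 mV.

0.916 mV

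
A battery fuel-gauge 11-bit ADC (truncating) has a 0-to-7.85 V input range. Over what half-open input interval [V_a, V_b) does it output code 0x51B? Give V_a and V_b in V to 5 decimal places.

[5.00974 V, 5.01357 V)

LSB = 7.85/2^11 = 3.833 mV.
Code 0x51B = 1307 decimal.
V_a = V_low + 1307·LSB = 5.00974 V; V_b = V_low + 1308·LSB = 5.01357 V.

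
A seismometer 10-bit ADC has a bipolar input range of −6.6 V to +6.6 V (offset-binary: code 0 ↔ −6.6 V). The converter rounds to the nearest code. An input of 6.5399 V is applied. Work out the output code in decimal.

LSB = 13.2 V / 1024 = 12.891 mV.
Input sits at 1019.338 steps above V_low.
Round → code 1019.

code 1019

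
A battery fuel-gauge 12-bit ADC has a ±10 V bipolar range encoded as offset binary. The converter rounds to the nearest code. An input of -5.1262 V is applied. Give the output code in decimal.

code 998

Full-scale span = 20 V; LSB = 20/2^12 = 4.883 mV.
(-5.1262 − (−10)) / 0.00488281 = 998.154 LSBs.
So the output code is 998.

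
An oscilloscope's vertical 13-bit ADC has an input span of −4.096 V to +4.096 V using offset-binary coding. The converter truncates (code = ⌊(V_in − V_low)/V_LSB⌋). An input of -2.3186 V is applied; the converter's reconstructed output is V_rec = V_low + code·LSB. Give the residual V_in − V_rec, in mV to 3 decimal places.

0.400 mV

LSB = 8.192/2^13 = 1.000 mV.
(-2.3186 − (−4.096))/0.001 = 1777.4000; ⌊·⌋ gives code 1777.
Code 1777 maps back to (−4.096) + 1777×0.001 V = -2.319 V.
Error = -2.3186 − (−2.319) = 0.0004 V = 0.400 mV.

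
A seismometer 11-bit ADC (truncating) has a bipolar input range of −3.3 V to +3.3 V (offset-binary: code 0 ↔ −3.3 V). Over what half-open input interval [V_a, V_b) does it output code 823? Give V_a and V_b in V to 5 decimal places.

[-0.64775 V, -0.64453 V)

LSB = 6.6/2^11 = 3.223 mV.
V_a = V_low + 823·LSB = -0.647754 V; V_b = V_low + 824·LSB = -0.644531 V.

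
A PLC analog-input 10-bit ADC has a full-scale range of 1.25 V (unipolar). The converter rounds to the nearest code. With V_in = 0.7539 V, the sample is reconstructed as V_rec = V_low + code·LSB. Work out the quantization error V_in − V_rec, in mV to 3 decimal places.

-0.495 mV

One LSB is 1.25 V / 1024 = 1.221 mV.
(0.7539 − 0)/0.0012207 = 617.5949; round gives code 618.
V_rec = 0 + 618·0.0012207 = 0.75439453 V.
Error = 0.7539 − 0.75439453 = -0.000494531 V = -0.495 mV.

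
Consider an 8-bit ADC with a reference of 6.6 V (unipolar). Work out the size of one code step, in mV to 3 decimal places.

Full-scale span = 6.6 V.
LSB = 6.6 / 2^8 = 6.6 / 256 = 0.0257812 V = 25.781 mV.

25.781 mV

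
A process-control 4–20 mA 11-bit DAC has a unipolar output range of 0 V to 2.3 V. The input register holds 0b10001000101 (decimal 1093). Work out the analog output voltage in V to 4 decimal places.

LSB = 2.3 V / 2^11 = 1.123 mV.
Code 0b10001000101 = 1093 decimal.
V_out = 0 + 1093 × 0.00112305 V = 1.22749 V.

1.2275 V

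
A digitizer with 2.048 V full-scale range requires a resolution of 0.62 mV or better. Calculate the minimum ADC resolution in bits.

12 bits

Number of steps required ≥ 2.048 V / 0.62 mV = 3303.23.
Need 2^N ≥ 3303.23; 2^11 = 2048, 2^12 = 4096.
Minimum N = 12.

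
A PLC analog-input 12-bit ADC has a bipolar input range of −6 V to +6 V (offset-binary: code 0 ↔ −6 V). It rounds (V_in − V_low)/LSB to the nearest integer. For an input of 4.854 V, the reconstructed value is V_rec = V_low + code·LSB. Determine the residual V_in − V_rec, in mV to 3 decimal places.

-0.492 mV

One LSB is 12 V / 4096 = 2.930 mV.
(4.854 − (−6))/0.00292969 = 3704.8320; round gives code 3705.
V_rec = (−6) + 3705·0.00292969 = 4.8544922 V.
V_in − V_rec = -0.000492188 V = -0.492 mV.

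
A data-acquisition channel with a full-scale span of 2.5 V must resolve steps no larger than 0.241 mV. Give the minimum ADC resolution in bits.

Number of steps required ≥ 2.5 V / 0.241 mV = 10373.44.
Need 2^N ≥ 10373.44; 2^13 = 8192, 2^14 = 16384.
Minimum N = 14.

14 bits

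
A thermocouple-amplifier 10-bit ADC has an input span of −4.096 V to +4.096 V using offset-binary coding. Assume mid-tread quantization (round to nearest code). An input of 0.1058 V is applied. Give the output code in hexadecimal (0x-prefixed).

code 0x20D (decimal 525)

With 1024 levels over 8.192 V, one step is 8.000 mV.
(V_in − V_low)/LSB = (0.1058 − (−4.096)) / 0.008 = 525.225.
Round → code 525.
In hexadecimal (0x-prefixed): 0x20D.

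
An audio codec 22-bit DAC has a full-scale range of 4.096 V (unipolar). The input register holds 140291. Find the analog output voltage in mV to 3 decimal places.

137.003 mV

LSB = 4.096 V / 2^22 = 0.98 µV.
V_out = 0 + 140291 × 9.76563e-07 V = 0.137003 V.
= 137.003 mV.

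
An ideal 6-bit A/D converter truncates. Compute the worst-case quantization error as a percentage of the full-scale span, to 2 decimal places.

Truncating → worst-case error = 1 LSB = V_FS/2^6, so 100/64 = 1.5625 % of full scale.

1.56 %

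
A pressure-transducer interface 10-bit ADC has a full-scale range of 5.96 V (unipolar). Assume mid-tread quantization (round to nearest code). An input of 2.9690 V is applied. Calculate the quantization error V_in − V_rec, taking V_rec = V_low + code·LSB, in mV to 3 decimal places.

LSB = 5.96/2^10 = 5.820 mV.
(2.9690 − 0)/0.00582031 = 510.1101; round gives code 510.
Reconstructed: 2.9683594 V.
Difference: 0.000640625 V → 0.641 mV.

0.641 mV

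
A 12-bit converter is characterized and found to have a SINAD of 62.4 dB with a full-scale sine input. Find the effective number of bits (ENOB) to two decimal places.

ENOB = (SINAD − 1.76) / 6.02 = (62.4 − 1.76)/6.02 = 10.073.

10.07 bits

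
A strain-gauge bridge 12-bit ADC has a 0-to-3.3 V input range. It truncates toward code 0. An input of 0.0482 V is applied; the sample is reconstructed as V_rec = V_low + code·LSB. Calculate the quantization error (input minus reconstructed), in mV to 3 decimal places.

Step size: 3.3 V ÷ 2^12 = 0.806 mV.
(V_in − V_low)/LSB = (0.0482 − 0)/0.000805664 = 59.8264 → code 59 (floor).
V_rec = 0 + 59·0.000805664 = 0.04753418 V.
Error = 0.0482 − 0.04753418 = 0.00066582 V = 0.666 mV.

0.666 mV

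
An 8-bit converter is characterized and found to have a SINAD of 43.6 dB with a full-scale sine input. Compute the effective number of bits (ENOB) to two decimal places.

ENOB = (SINAD − 1.76) / 6.02 = (43.6 − 1.76)/6.02 = 6.950.

6.95 bits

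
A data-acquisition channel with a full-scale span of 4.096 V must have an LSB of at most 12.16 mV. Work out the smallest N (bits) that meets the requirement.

9 bits

Number of steps required ≥ 4.096 V / 12.16 mV = 336.84.
Need 2^N ≥ 336.84; 2^8 = 256, 2^9 = 512.
Minimum N = 9.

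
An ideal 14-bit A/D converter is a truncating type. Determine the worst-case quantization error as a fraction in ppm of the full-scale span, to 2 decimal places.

Truncating → worst-case error = 1 LSB = V_FS/2^14, so 1e+06/16384 = 61.0352 ppm of full scale.

61.04 ppm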